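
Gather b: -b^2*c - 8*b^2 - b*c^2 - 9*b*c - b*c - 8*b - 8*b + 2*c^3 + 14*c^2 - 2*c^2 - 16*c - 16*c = b^2*(-c - 8) + b*(-c^2 - 10*c - 16) + 2*c^3 + 12*c^2 - 32*c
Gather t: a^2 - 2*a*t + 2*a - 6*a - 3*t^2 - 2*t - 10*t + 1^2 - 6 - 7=a^2 - 4*a - 3*t^2 + t*(-2*a - 12) - 12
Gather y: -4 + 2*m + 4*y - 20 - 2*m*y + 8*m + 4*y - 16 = 10*m + y*(8 - 2*m) - 40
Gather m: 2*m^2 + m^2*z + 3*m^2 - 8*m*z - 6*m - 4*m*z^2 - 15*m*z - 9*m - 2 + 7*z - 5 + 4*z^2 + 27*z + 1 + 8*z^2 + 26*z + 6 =m^2*(z + 5) + m*(-4*z^2 - 23*z - 15) + 12*z^2 + 60*z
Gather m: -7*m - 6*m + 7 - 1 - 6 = -13*m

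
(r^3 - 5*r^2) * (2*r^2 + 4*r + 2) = 2*r^5 - 6*r^4 - 18*r^3 - 10*r^2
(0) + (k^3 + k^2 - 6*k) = k^3 + k^2 - 6*k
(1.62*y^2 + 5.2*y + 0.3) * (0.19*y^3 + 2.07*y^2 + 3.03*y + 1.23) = 0.3078*y^5 + 4.3414*y^4 + 15.7296*y^3 + 18.3696*y^2 + 7.305*y + 0.369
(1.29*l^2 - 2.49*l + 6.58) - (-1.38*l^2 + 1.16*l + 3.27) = 2.67*l^2 - 3.65*l + 3.31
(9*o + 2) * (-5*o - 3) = -45*o^2 - 37*o - 6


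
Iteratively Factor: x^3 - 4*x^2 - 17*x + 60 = (x + 4)*(x^2 - 8*x + 15) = (x - 5)*(x + 4)*(x - 3)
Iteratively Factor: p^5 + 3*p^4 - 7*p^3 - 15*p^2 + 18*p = (p)*(p^4 + 3*p^3 - 7*p^2 - 15*p + 18) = p*(p - 1)*(p^3 + 4*p^2 - 3*p - 18) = p*(p - 1)*(p + 3)*(p^2 + p - 6) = p*(p - 1)*(p + 3)^2*(p - 2)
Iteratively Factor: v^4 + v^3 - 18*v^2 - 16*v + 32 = (v - 1)*(v^3 + 2*v^2 - 16*v - 32) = (v - 1)*(v + 4)*(v^2 - 2*v - 8) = (v - 4)*(v - 1)*(v + 4)*(v + 2)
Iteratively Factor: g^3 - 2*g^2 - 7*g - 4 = (g - 4)*(g^2 + 2*g + 1) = (g - 4)*(g + 1)*(g + 1)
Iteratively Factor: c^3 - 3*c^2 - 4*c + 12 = (c + 2)*(c^2 - 5*c + 6) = (c - 3)*(c + 2)*(c - 2)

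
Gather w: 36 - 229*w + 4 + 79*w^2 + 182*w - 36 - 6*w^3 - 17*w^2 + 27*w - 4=-6*w^3 + 62*w^2 - 20*w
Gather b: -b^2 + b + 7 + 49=-b^2 + b + 56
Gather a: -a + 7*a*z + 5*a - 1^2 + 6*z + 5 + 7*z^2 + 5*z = a*(7*z + 4) + 7*z^2 + 11*z + 4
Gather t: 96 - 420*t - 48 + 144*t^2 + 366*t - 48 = 144*t^2 - 54*t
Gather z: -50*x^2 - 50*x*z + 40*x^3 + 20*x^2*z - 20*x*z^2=40*x^3 - 50*x^2 - 20*x*z^2 + z*(20*x^2 - 50*x)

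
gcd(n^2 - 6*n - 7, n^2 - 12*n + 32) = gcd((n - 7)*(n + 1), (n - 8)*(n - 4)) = 1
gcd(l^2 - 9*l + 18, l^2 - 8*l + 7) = 1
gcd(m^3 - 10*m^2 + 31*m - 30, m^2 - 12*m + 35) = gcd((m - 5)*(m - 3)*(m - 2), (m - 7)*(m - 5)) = m - 5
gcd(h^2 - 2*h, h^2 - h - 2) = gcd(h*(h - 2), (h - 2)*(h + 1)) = h - 2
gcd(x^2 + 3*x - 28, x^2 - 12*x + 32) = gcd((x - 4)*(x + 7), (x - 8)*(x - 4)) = x - 4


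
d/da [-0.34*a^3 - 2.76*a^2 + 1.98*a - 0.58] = -1.02*a^2 - 5.52*a + 1.98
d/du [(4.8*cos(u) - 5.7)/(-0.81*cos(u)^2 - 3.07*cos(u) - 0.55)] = (-3.888*cos(u)^2 + 9.234*cos(u) + 20.139)*sin(u)/(0.6561*cos(u)^4 + 4.9734*cos(u)^3 + 10.3159*cos(u)^2 + 3.377*cos(u) + 0.3025)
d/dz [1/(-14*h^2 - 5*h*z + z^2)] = (5*h - 2*z)/(14*h^2 + 5*h*z - z^2)^2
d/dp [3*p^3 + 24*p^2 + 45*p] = 9*p^2 + 48*p + 45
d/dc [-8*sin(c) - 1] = -8*cos(c)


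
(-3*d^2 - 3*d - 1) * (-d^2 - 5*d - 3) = 3*d^4 + 18*d^3 + 25*d^2 + 14*d + 3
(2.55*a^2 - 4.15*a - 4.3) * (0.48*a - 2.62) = 1.224*a^3 - 8.673*a^2 + 8.809*a + 11.266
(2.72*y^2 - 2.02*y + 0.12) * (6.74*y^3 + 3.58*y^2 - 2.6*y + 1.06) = 18.3328*y^5 - 3.8772*y^4 - 13.4948*y^3 + 8.5648*y^2 - 2.4532*y + 0.1272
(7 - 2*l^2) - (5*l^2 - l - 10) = -7*l^2 + l + 17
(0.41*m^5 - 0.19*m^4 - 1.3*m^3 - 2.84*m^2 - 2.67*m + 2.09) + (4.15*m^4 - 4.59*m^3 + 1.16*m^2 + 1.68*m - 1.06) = 0.41*m^5 + 3.96*m^4 - 5.89*m^3 - 1.68*m^2 - 0.99*m + 1.03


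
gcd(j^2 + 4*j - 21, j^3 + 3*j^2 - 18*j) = j - 3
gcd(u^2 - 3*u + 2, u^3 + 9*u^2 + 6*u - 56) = u - 2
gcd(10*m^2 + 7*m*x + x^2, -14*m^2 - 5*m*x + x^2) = 2*m + x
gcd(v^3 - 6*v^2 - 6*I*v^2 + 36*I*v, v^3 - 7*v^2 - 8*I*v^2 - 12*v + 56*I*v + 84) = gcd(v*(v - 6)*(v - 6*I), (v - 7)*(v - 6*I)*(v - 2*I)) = v - 6*I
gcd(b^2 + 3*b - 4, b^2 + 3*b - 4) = b^2 + 3*b - 4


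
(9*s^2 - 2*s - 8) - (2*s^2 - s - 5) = 7*s^2 - s - 3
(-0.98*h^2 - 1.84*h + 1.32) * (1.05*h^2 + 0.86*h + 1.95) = -1.029*h^4 - 2.7748*h^3 - 2.1074*h^2 - 2.4528*h + 2.574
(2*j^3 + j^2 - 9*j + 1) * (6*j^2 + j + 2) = 12*j^5 + 8*j^4 - 49*j^3 - j^2 - 17*j + 2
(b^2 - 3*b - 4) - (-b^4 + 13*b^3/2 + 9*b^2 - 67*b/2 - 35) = b^4 - 13*b^3/2 - 8*b^2 + 61*b/2 + 31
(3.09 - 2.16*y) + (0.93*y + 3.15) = 6.24 - 1.23*y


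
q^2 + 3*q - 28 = (q - 4)*(q + 7)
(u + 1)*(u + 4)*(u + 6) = u^3 + 11*u^2 + 34*u + 24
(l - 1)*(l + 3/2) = l^2 + l/2 - 3/2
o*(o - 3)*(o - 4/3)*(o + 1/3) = o^4 - 4*o^3 + 23*o^2/9 + 4*o/3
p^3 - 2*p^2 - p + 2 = (p - 2)*(p - 1)*(p + 1)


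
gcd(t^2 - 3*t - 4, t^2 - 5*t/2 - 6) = t - 4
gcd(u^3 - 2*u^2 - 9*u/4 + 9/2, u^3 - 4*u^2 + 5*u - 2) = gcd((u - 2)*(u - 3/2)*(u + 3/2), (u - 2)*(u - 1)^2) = u - 2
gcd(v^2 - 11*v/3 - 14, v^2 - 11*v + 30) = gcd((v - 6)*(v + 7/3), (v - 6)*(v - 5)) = v - 6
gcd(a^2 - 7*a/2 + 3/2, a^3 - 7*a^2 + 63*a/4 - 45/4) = a - 3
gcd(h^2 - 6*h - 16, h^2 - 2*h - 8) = h + 2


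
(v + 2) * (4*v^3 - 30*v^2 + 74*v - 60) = 4*v^4 - 22*v^3 + 14*v^2 + 88*v - 120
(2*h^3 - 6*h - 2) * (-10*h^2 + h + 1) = -20*h^5 + 2*h^4 + 62*h^3 + 14*h^2 - 8*h - 2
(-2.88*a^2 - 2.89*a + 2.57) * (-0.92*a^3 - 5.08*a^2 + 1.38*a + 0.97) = 2.6496*a^5 + 17.2892*a^4 + 8.3424*a^3 - 19.8374*a^2 + 0.743299999999999*a + 2.4929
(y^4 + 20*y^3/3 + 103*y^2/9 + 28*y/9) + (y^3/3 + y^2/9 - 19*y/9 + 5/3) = y^4 + 7*y^3 + 104*y^2/9 + y + 5/3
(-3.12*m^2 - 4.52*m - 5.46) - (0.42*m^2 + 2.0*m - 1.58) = -3.54*m^2 - 6.52*m - 3.88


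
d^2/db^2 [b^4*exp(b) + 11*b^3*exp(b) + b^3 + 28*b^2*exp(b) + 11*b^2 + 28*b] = b^4*exp(b) + 19*b^3*exp(b) + 106*b^2*exp(b) + 178*b*exp(b) + 6*b + 56*exp(b) + 22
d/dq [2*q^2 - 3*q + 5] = 4*q - 3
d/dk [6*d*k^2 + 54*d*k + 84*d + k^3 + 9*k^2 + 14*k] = 12*d*k + 54*d + 3*k^2 + 18*k + 14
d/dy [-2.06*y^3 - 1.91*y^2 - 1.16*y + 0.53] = -6.18*y^2 - 3.82*y - 1.16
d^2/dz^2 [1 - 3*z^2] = -6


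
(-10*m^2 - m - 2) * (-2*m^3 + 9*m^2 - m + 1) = 20*m^5 - 88*m^4 + 5*m^3 - 27*m^2 + m - 2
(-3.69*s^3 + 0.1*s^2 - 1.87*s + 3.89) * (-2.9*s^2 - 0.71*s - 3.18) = 10.701*s^5 + 2.3299*s^4 + 17.0862*s^3 - 10.2713*s^2 + 3.1847*s - 12.3702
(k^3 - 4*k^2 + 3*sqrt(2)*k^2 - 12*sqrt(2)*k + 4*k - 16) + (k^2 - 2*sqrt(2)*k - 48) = k^3 - 3*k^2 + 3*sqrt(2)*k^2 - 14*sqrt(2)*k + 4*k - 64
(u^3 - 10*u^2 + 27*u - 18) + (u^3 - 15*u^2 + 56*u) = 2*u^3 - 25*u^2 + 83*u - 18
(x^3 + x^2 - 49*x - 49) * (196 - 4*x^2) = -4*x^5 - 4*x^4 + 392*x^3 + 392*x^2 - 9604*x - 9604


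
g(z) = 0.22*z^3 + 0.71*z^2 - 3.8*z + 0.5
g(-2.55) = 11.16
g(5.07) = 28.16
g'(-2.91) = -2.34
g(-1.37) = 6.47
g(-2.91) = 12.15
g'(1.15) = -1.29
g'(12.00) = 108.28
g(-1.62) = 7.58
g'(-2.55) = -3.13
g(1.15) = -2.60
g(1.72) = -2.82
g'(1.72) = 0.59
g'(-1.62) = -4.37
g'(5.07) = 20.36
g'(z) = 0.66*z^2 + 1.42*z - 3.8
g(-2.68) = 11.55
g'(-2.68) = -2.87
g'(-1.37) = -4.51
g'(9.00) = 62.44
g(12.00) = 437.30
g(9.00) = 184.19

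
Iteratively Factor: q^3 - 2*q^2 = (q)*(q^2 - 2*q) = q*(q - 2)*(q)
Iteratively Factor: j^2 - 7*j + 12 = (j - 3)*(j - 4)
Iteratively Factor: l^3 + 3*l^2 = (l)*(l^2 + 3*l) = l^2*(l + 3)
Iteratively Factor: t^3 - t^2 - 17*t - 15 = (t + 1)*(t^2 - 2*t - 15) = (t + 1)*(t + 3)*(t - 5)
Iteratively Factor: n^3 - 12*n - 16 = (n + 2)*(n^2 - 2*n - 8) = (n + 2)^2*(n - 4)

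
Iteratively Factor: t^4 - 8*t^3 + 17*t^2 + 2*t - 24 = (t - 3)*(t^3 - 5*t^2 + 2*t + 8) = (t - 4)*(t - 3)*(t^2 - t - 2) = (t - 4)*(t - 3)*(t + 1)*(t - 2)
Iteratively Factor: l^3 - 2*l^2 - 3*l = (l + 1)*(l^2 - 3*l) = (l - 3)*(l + 1)*(l)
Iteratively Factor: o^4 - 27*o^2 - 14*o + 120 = (o - 2)*(o^3 + 2*o^2 - 23*o - 60) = (o - 5)*(o - 2)*(o^2 + 7*o + 12) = (o - 5)*(o - 2)*(o + 3)*(o + 4)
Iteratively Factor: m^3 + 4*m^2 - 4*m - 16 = (m + 2)*(m^2 + 2*m - 8) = (m - 2)*(m + 2)*(m + 4)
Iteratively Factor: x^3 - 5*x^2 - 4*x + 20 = (x - 2)*(x^2 - 3*x - 10) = (x - 5)*(x - 2)*(x + 2)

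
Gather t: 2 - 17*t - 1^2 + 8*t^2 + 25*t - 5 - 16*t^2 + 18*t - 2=-8*t^2 + 26*t - 6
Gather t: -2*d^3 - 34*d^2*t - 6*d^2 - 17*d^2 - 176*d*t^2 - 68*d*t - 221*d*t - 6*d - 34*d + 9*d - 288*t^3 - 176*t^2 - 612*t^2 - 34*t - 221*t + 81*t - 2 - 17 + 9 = -2*d^3 - 23*d^2 - 31*d - 288*t^3 + t^2*(-176*d - 788) + t*(-34*d^2 - 289*d - 174) - 10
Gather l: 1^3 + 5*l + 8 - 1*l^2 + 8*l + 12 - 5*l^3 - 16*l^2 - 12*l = -5*l^3 - 17*l^2 + l + 21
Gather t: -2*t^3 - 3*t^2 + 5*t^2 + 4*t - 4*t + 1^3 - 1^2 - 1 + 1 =-2*t^3 + 2*t^2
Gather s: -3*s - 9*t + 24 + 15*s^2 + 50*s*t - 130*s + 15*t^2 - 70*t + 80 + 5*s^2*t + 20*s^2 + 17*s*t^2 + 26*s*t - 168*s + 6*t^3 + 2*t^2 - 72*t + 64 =s^2*(5*t + 35) + s*(17*t^2 + 76*t - 301) + 6*t^3 + 17*t^2 - 151*t + 168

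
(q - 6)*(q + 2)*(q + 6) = q^3 + 2*q^2 - 36*q - 72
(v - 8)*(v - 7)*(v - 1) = v^3 - 16*v^2 + 71*v - 56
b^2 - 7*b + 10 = (b - 5)*(b - 2)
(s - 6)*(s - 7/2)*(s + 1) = s^3 - 17*s^2/2 + 23*s/2 + 21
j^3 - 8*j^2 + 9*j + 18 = (j - 6)*(j - 3)*(j + 1)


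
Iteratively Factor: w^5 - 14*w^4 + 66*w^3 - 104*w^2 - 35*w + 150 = (w + 1)*(w^4 - 15*w^3 + 81*w^2 - 185*w + 150) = (w - 3)*(w + 1)*(w^3 - 12*w^2 + 45*w - 50) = (w - 5)*(w - 3)*(w + 1)*(w^2 - 7*w + 10) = (w - 5)*(w - 3)*(w - 2)*(w + 1)*(w - 5)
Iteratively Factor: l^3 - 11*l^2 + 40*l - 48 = (l - 4)*(l^2 - 7*l + 12) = (l - 4)*(l - 3)*(l - 4)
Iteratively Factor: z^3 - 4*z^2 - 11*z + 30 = (z + 3)*(z^2 - 7*z + 10) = (z - 5)*(z + 3)*(z - 2)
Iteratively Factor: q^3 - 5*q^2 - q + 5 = (q - 5)*(q^2 - 1) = (q - 5)*(q + 1)*(q - 1)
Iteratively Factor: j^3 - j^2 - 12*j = (j + 3)*(j^2 - 4*j) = (j - 4)*(j + 3)*(j)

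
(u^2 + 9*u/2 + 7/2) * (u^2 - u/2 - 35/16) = u^4 + 4*u^3 - 15*u^2/16 - 371*u/32 - 245/32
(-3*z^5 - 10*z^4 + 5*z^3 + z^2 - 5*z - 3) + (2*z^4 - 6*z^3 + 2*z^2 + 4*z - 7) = -3*z^5 - 8*z^4 - z^3 + 3*z^2 - z - 10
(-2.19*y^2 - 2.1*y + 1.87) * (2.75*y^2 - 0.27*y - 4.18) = -6.0225*y^4 - 5.1837*y^3 + 14.8637*y^2 + 8.2731*y - 7.8166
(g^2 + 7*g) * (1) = g^2 + 7*g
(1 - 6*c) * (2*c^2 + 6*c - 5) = -12*c^3 - 34*c^2 + 36*c - 5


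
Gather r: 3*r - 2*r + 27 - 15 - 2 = r + 10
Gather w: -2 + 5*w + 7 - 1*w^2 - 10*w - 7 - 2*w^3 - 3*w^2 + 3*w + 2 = -2*w^3 - 4*w^2 - 2*w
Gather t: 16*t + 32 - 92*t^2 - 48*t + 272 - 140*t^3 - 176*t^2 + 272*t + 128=-140*t^3 - 268*t^2 + 240*t + 432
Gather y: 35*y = 35*y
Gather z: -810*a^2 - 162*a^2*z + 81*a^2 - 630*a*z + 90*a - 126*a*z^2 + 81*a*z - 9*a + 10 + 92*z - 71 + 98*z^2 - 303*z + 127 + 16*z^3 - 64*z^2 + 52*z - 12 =-729*a^2 + 81*a + 16*z^3 + z^2*(34 - 126*a) + z*(-162*a^2 - 549*a - 159) + 54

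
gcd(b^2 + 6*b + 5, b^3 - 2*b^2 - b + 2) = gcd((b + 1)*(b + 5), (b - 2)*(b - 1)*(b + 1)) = b + 1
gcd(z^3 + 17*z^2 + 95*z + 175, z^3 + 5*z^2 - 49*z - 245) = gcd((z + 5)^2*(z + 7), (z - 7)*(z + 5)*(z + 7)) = z^2 + 12*z + 35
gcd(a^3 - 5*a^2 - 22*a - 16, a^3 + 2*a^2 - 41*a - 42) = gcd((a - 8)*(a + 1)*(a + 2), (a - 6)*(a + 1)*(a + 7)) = a + 1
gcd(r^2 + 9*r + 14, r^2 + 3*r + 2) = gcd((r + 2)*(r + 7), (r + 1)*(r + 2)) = r + 2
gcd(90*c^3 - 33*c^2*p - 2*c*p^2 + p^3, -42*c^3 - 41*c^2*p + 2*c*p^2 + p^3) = 1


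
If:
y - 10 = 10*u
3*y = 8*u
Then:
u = -15/11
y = -40/11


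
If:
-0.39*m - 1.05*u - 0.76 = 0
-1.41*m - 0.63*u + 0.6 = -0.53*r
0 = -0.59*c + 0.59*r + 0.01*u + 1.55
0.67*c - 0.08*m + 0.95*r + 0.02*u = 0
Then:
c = 1.56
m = 0.43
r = -1.05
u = -0.88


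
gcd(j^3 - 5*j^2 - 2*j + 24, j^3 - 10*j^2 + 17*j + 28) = j - 4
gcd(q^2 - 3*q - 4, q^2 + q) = q + 1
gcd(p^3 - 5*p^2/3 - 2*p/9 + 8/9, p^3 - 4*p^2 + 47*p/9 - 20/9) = p^2 - 7*p/3 + 4/3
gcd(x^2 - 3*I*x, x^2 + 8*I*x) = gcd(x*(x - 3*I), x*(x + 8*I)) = x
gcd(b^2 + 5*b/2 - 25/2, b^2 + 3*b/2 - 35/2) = b + 5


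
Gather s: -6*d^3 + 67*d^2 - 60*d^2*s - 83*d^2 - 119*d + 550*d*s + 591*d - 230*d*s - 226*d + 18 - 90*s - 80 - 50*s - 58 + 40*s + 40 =-6*d^3 - 16*d^2 + 246*d + s*(-60*d^2 + 320*d - 100) - 80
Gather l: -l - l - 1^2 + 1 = -2*l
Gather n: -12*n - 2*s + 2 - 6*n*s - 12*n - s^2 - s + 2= n*(-6*s - 24) - s^2 - 3*s + 4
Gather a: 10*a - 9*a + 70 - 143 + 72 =a - 1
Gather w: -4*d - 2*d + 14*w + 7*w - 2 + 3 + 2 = -6*d + 21*w + 3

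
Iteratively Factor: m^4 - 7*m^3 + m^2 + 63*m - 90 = (m - 5)*(m^3 - 2*m^2 - 9*m + 18) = (m - 5)*(m - 3)*(m^2 + m - 6) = (m - 5)*(m - 3)*(m - 2)*(m + 3)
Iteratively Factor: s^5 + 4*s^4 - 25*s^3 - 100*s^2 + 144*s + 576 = (s + 4)*(s^4 - 25*s^2 + 144) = (s - 3)*(s + 4)*(s^3 + 3*s^2 - 16*s - 48) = (s - 4)*(s - 3)*(s + 4)*(s^2 + 7*s + 12) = (s - 4)*(s - 3)*(s + 3)*(s + 4)*(s + 4)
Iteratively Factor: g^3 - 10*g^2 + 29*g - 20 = (g - 4)*(g^2 - 6*g + 5) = (g - 5)*(g - 4)*(g - 1)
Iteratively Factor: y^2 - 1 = (y - 1)*(y + 1)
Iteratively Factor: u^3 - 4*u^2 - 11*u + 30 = (u + 3)*(u^2 - 7*u + 10) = (u - 5)*(u + 3)*(u - 2)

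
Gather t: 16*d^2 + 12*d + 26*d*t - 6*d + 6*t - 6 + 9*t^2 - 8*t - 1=16*d^2 + 6*d + 9*t^2 + t*(26*d - 2) - 7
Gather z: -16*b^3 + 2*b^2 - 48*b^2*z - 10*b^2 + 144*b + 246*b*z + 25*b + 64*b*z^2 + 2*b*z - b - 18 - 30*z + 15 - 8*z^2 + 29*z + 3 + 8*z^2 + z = -16*b^3 - 8*b^2 + 64*b*z^2 + 168*b + z*(-48*b^2 + 248*b)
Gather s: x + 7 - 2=x + 5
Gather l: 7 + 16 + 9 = 32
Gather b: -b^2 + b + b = -b^2 + 2*b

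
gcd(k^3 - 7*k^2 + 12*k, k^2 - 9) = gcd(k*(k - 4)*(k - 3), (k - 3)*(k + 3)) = k - 3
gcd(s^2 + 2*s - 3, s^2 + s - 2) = s - 1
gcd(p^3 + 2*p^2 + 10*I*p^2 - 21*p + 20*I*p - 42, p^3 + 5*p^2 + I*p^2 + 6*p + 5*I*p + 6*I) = p + 2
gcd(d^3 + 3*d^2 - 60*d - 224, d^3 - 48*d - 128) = d^2 - 4*d - 32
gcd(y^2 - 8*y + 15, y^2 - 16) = 1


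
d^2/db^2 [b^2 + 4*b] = 2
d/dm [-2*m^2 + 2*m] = 2 - 4*m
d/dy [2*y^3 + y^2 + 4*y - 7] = 6*y^2 + 2*y + 4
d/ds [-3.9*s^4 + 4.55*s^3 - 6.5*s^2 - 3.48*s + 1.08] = -15.6*s^3 + 13.65*s^2 - 13.0*s - 3.48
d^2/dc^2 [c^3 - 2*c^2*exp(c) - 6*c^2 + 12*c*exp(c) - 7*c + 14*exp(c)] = -2*c^2*exp(c) + 4*c*exp(c) + 6*c + 34*exp(c) - 12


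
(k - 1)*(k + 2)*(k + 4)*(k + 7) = k^4 + 12*k^3 + 37*k^2 + 6*k - 56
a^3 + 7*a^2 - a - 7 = (a - 1)*(a + 1)*(a + 7)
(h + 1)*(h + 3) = h^2 + 4*h + 3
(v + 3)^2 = v^2 + 6*v + 9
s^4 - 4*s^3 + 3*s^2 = s^2*(s - 3)*(s - 1)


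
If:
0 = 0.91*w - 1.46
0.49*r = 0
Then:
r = 0.00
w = 1.60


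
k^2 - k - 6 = (k - 3)*(k + 2)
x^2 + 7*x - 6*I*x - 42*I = (x + 7)*(x - 6*I)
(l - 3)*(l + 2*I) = l^2 - 3*l + 2*I*l - 6*I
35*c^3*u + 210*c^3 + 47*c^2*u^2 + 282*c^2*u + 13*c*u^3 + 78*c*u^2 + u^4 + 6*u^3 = (c + u)*(5*c + u)*(7*c + u)*(u + 6)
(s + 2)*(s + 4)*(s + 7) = s^3 + 13*s^2 + 50*s + 56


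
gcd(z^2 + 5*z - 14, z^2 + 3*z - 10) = z - 2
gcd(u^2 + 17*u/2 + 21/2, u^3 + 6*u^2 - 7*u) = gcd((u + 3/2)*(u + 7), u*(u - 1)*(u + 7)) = u + 7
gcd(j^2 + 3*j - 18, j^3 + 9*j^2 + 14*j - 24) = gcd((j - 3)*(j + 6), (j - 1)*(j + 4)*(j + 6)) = j + 6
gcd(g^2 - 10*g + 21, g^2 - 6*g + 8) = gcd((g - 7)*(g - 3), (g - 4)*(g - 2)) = 1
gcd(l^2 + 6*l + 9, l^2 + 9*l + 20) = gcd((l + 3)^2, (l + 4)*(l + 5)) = 1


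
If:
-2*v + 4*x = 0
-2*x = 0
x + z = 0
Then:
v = 0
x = 0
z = 0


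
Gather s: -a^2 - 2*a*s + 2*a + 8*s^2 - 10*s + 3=-a^2 + 2*a + 8*s^2 + s*(-2*a - 10) + 3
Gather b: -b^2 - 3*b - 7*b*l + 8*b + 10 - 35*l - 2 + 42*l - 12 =-b^2 + b*(5 - 7*l) + 7*l - 4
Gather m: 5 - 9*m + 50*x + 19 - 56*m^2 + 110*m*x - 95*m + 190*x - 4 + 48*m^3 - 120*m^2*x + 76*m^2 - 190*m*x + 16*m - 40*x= 48*m^3 + m^2*(20 - 120*x) + m*(-80*x - 88) + 200*x + 20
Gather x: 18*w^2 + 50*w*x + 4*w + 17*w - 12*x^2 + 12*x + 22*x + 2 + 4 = 18*w^2 + 21*w - 12*x^2 + x*(50*w + 34) + 6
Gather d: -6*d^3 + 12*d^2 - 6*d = -6*d^3 + 12*d^2 - 6*d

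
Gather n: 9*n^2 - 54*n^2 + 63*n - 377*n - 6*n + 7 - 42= -45*n^2 - 320*n - 35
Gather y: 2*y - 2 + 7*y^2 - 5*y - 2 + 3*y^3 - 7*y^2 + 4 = 3*y^3 - 3*y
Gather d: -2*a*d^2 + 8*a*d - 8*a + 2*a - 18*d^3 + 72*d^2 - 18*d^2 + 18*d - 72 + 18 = -6*a - 18*d^3 + d^2*(54 - 2*a) + d*(8*a + 18) - 54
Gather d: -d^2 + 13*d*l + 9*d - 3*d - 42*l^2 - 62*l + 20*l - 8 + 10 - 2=-d^2 + d*(13*l + 6) - 42*l^2 - 42*l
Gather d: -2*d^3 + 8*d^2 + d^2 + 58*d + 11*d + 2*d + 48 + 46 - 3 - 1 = -2*d^3 + 9*d^2 + 71*d + 90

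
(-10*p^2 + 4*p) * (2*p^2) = -20*p^4 + 8*p^3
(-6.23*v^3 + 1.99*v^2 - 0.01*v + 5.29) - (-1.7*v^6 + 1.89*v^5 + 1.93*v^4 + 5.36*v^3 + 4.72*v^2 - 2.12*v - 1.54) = 1.7*v^6 - 1.89*v^5 - 1.93*v^4 - 11.59*v^3 - 2.73*v^2 + 2.11*v + 6.83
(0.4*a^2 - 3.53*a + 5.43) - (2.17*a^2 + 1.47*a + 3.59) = -1.77*a^2 - 5.0*a + 1.84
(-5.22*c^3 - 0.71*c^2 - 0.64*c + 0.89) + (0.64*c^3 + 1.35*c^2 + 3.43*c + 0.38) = -4.58*c^3 + 0.64*c^2 + 2.79*c + 1.27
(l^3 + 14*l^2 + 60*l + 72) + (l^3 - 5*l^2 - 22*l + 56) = 2*l^3 + 9*l^2 + 38*l + 128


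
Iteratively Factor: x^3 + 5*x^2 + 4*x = (x)*(x^2 + 5*x + 4) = x*(x + 4)*(x + 1)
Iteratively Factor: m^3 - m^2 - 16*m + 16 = (m - 1)*(m^2 - 16) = (m - 4)*(m - 1)*(m + 4)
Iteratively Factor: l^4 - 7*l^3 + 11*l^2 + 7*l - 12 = (l + 1)*(l^3 - 8*l^2 + 19*l - 12) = (l - 1)*(l + 1)*(l^2 - 7*l + 12) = (l - 4)*(l - 1)*(l + 1)*(l - 3)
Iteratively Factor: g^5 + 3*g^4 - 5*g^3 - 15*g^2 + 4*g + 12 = (g + 2)*(g^4 + g^3 - 7*g^2 - g + 6) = (g + 2)*(g + 3)*(g^3 - 2*g^2 - g + 2) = (g + 1)*(g + 2)*(g + 3)*(g^2 - 3*g + 2) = (g - 1)*(g + 1)*(g + 2)*(g + 3)*(g - 2)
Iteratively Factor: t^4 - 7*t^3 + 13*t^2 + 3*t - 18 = (t + 1)*(t^3 - 8*t^2 + 21*t - 18) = (t - 3)*(t + 1)*(t^2 - 5*t + 6) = (t - 3)*(t - 2)*(t + 1)*(t - 3)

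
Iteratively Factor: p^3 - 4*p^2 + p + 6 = (p + 1)*(p^2 - 5*p + 6) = (p - 2)*(p + 1)*(p - 3)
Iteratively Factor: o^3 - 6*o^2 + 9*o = (o - 3)*(o^2 - 3*o) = (o - 3)^2*(o)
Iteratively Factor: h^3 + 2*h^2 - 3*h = (h + 3)*(h^2 - h) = h*(h + 3)*(h - 1)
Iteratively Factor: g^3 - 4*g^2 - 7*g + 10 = (g - 1)*(g^2 - 3*g - 10) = (g - 5)*(g - 1)*(g + 2)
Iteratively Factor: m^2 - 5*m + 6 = (m - 3)*(m - 2)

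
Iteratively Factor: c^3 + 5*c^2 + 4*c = (c)*(c^2 + 5*c + 4) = c*(c + 4)*(c + 1)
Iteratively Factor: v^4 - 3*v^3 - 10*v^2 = (v)*(v^3 - 3*v^2 - 10*v) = v*(v + 2)*(v^2 - 5*v) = v*(v - 5)*(v + 2)*(v)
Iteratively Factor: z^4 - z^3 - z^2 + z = (z - 1)*(z^3 - z) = (z - 1)^2*(z^2 + z) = (z - 1)^2*(z + 1)*(z)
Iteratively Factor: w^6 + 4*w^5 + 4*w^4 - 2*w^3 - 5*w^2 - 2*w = (w - 1)*(w^5 + 5*w^4 + 9*w^3 + 7*w^2 + 2*w) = (w - 1)*(w + 1)*(w^4 + 4*w^3 + 5*w^2 + 2*w) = (w - 1)*(w + 1)^2*(w^3 + 3*w^2 + 2*w) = (w - 1)*(w + 1)^3*(w^2 + 2*w) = (w - 1)*(w + 1)^3*(w + 2)*(w)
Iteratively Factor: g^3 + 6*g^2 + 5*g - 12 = (g - 1)*(g^2 + 7*g + 12) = (g - 1)*(g + 4)*(g + 3)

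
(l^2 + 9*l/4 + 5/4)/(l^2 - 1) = (l + 5/4)/(l - 1)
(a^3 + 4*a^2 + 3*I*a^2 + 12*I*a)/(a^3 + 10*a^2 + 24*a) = (a + 3*I)/(a + 6)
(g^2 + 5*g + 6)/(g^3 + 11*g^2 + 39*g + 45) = (g + 2)/(g^2 + 8*g + 15)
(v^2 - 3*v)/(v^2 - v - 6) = v/(v + 2)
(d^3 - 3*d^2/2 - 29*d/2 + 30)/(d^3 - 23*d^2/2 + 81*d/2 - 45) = (d + 4)/(d - 6)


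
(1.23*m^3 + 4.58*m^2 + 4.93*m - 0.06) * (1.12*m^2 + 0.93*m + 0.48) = 1.3776*m^5 + 6.2735*m^4 + 10.3714*m^3 + 6.7161*m^2 + 2.3106*m - 0.0288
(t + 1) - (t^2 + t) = 1 - t^2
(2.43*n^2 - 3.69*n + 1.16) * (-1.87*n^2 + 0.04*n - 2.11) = -4.5441*n^4 + 6.9975*n^3 - 7.4441*n^2 + 7.8323*n - 2.4476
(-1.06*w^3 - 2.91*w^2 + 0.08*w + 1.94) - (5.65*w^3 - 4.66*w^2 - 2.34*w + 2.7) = -6.71*w^3 + 1.75*w^2 + 2.42*w - 0.76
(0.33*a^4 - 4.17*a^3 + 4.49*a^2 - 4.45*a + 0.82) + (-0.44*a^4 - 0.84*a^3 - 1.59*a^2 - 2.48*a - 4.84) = -0.11*a^4 - 5.01*a^3 + 2.9*a^2 - 6.93*a - 4.02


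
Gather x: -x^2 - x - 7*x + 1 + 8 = -x^2 - 8*x + 9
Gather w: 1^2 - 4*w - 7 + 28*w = 24*w - 6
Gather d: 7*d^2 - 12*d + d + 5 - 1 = 7*d^2 - 11*d + 4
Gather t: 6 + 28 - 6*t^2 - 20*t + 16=-6*t^2 - 20*t + 50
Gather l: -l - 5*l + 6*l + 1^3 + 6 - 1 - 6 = 0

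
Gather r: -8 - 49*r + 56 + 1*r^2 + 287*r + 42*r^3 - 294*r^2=42*r^3 - 293*r^2 + 238*r + 48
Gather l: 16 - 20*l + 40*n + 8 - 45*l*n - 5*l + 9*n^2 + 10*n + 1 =l*(-45*n - 25) + 9*n^2 + 50*n + 25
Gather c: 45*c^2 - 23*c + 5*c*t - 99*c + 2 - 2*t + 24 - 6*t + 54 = 45*c^2 + c*(5*t - 122) - 8*t + 80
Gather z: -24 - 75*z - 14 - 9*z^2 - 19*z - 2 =-9*z^2 - 94*z - 40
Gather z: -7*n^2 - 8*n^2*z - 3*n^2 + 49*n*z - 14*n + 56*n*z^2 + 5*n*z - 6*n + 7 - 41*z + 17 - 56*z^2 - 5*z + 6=-10*n^2 - 20*n + z^2*(56*n - 56) + z*(-8*n^2 + 54*n - 46) + 30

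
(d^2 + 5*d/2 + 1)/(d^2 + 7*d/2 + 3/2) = (d + 2)/(d + 3)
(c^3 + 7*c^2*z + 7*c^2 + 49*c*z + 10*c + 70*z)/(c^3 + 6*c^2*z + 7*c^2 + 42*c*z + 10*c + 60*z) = (c + 7*z)/(c + 6*z)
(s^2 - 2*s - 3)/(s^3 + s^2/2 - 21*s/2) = 2*(s + 1)/(s*(2*s + 7))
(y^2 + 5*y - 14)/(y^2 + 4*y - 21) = (y - 2)/(y - 3)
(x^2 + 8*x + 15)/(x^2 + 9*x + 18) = (x + 5)/(x + 6)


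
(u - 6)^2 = u^2 - 12*u + 36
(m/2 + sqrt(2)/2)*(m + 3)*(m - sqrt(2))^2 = m^4/2 - sqrt(2)*m^3/2 + 3*m^3/2 - 3*sqrt(2)*m^2/2 - m^2 - 3*m + sqrt(2)*m + 3*sqrt(2)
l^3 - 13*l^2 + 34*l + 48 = (l - 8)*(l - 6)*(l + 1)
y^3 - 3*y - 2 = (y - 2)*(y + 1)^2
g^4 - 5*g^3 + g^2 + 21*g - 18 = (g - 3)^2*(g - 1)*(g + 2)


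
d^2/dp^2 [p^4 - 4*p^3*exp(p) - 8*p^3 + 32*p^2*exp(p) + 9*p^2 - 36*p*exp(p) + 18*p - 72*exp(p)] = -4*p^3*exp(p) + 8*p^2*exp(p) + 12*p^2 + 68*p*exp(p) - 48*p - 80*exp(p) + 18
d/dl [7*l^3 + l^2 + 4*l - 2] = 21*l^2 + 2*l + 4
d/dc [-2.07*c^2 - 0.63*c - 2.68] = -4.14*c - 0.63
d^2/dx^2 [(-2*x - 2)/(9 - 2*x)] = 88/(2*x - 9)^3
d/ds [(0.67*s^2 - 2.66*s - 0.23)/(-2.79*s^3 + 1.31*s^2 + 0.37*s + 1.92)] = (1.8693*s^4 - 14.8428*s^3 + 1.8074*s^2 + 3.1754*s - 5.0221)/(7.7841*s^6 - 7.3098*s^5 - 0.3485*s^4 - 9.7442*s^3 + 5.1673*s^2 + 1.4208*s + 3.6864)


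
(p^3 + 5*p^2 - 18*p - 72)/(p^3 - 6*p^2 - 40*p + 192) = (p + 3)/(p - 8)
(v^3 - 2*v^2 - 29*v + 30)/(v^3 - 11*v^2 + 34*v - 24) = (v + 5)/(v - 4)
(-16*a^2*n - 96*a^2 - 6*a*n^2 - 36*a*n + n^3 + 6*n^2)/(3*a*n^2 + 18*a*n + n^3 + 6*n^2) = (-16*a^2 - 6*a*n + n^2)/(n*(3*a + n))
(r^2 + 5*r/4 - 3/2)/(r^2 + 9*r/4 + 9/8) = 2*(4*r^2 + 5*r - 6)/(8*r^2 + 18*r + 9)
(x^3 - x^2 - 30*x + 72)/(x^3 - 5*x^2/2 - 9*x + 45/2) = 2*(x^2 + 2*x - 24)/(2*x^2 + x - 15)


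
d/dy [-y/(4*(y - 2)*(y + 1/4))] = 2*(2*y^2 + 1)/(16*y^4 - 56*y^3 + 33*y^2 + 28*y + 4)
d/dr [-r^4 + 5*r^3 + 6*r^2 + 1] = r*(-4*r^2 + 15*r + 12)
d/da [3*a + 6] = 3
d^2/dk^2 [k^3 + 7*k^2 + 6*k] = 6*k + 14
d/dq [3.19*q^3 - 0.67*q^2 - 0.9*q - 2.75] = 9.57*q^2 - 1.34*q - 0.9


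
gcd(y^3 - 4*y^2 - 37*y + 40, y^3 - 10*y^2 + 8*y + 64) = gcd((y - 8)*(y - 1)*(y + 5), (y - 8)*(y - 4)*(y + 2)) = y - 8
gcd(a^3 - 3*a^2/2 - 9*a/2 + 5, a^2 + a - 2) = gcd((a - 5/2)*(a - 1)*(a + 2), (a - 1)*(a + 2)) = a^2 + a - 2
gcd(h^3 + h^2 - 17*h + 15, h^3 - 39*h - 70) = h + 5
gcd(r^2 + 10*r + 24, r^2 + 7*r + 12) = r + 4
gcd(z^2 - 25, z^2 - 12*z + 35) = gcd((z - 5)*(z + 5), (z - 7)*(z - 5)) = z - 5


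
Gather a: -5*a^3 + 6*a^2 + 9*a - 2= -5*a^3 + 6*a^2 + 9*a - 2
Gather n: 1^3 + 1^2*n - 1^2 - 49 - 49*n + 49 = -48*n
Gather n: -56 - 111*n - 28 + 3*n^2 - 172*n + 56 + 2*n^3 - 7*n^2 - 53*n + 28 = 2*n^3 - 4*n^2 - 336*n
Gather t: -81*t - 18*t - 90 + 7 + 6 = -99*t - 77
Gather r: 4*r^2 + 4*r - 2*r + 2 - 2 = 4*r^2 + 2*r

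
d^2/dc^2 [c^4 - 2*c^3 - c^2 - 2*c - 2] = 12*c^2 - 12*c - 2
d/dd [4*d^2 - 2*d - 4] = 8*d - 2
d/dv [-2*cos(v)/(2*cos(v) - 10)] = -5*sin(v)/(cos(v) - 5)^2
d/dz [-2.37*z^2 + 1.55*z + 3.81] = 1.55 - 4.74*z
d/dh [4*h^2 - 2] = 8*h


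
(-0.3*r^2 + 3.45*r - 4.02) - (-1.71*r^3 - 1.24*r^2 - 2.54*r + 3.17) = 1.71*r^3 + 0.94*r^2 + 5.99*r - 7.19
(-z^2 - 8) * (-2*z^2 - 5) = 2*z^4 + 21*z^2 + 40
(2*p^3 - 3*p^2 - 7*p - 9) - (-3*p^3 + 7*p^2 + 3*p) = 5*p^3 - 10*p^2 - 10*p - 9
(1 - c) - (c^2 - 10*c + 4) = -c^2 + 9*c - 3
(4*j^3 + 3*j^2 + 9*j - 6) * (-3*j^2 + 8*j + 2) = -12*j^5 + 23*j^4 + 5*j^3 + 96*j^2 - 30*j - 12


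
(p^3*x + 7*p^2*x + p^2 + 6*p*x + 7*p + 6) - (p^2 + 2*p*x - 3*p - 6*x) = p^3*x + 7*p^2*x + 4*p*x + 10*p + 6*x + 6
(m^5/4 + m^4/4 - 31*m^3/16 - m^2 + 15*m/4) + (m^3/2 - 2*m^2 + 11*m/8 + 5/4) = m^5/4 + m^4/4 - 23*m^3/16 - 3*m^2 + 41*m/8 + 5/4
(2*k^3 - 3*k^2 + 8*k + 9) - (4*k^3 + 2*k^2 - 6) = -2*k^3 - 5*k^2 + 8*k + 15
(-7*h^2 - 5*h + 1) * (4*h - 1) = -28*h^3 - 13*h^2 + 9*h - 1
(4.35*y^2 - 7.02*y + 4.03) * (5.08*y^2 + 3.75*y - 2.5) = 22.098*y^4 - 19.3491*y^3 - 16.7276*y^2 + 32.6625*y - 10.075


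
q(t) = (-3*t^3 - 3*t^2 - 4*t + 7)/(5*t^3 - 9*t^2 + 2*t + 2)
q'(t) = (-15*t^2 + 18*t - 2)*(-3*t^3 - 3*t^2 - 4*t + 7)/(5*t^3 - 9*t^2 + 2*t + 2)^2 + (-9*t^2 - 6*t - 4)/(5*t^3 - 9*t^2 + 2*t + 2) = (42*t^4 + 28*t^3 - 165*t^2 + 114*t - 22)/(25*t^6 - 90*t^5 + 101*t^4 - 16*t^3 - 32*t^2 + 8*t + 4)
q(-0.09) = 4.21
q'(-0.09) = -11.06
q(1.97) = -3.84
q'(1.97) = 4.79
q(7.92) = -0.88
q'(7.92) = 0.05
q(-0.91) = -0.94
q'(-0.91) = -2.09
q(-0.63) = -2.22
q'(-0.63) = -9.58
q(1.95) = -3.94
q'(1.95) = 5.06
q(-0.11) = 4.45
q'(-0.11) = -13.20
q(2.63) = -2.19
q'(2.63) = 1.28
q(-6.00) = -0.40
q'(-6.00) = 0.02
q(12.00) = -0.77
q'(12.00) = 0.02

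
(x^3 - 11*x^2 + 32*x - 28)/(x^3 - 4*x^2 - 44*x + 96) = (x^2 - 9*x + 14)/(x^2 - 2*x - 48)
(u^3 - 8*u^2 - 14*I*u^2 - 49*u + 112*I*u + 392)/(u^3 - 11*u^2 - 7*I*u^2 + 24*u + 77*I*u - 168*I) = (u - 7*I)/(u - 3)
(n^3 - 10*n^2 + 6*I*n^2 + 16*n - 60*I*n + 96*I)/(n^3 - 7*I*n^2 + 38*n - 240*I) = (n^2 - 10*n + 16)/(n^2 - 13*I*n - 40)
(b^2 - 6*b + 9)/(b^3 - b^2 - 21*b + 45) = 1/(b + 5)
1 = 1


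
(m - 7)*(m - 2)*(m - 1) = m^3 - 10*m^2 + 23*m - 14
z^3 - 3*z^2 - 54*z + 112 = (z - 8)*(z - 2)*(z + 7)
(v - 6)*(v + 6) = v^2 - 36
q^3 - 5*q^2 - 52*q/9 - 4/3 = (q - 6)*(q + 1/3)*(q + 2/3)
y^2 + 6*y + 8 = (y + 2)*(y + 4)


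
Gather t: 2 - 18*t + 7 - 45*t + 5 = 14 - 63*t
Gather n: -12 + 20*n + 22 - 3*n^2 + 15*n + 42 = -3*n^2 + 35*n + 52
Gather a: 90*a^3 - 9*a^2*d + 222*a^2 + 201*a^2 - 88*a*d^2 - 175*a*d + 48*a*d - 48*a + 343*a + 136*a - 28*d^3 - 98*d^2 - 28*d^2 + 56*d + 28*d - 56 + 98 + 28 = 90*a^3 + a^2*(423 - 9*d) + a*(-88*d^2 - 127*d + 431) - 28*d^3 - 126*d^2 + 84*d + 70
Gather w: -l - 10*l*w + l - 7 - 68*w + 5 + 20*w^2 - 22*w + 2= 20*w^2 + w*(-10*l - 90)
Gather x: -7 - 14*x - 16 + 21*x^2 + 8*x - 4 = 21*x^2 - 6*x - 27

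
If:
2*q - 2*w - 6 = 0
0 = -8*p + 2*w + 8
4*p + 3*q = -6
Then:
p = -3/16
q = -7/4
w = -19/4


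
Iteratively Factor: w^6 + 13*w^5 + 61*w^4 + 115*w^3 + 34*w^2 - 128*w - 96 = (w + 2)*(w^5 + 11*w^4 + 39*w^3 + 37*w^2 - 40*w - 48) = (w + 1)*(w + 2)*(w^4 + 10*w^3 + 29*w^2 + 8*w - 48) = (w + 1)*(w + 2)*(w + 4)*(w^3 + 6*w^2 + 5*w - 12) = (w + 1)*(w + 2)*(w + 3)*(w + 4)*(w^2 + 3*w - 4) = (w + 1)*(w + 2)*(w + 3)*(w + 4)^2*(w - 1)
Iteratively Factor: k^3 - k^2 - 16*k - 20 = (k - 5)*(k^2 + 4*k + 4) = (k - 5)*(k + 2)*(k + 2)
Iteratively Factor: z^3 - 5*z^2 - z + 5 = (z + 1)*(z^2 - 6*z + 5) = (z - 5)*(z + 1)*(z - 1)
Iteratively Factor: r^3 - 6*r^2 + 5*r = (r)*(r^2 - 6*r + 5) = r*(r - 1)*(r - 5)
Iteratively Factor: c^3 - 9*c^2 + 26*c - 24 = (c - 3)*(c^2 - 6*c + 8) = (c - 4)*(c - 3)*(c - 2)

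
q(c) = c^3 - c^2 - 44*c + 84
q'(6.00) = 52.00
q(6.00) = 0.00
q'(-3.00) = -11.00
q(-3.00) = 180.00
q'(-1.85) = -30.03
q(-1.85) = 155.65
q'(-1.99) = -28.14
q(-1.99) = 159.72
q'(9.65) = 216.07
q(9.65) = 464.91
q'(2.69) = -27.67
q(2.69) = -22.13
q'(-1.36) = -35.73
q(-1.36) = 139.47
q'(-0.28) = -43.20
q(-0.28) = 96.22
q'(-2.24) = -24.47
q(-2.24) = 166.30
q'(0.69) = -43.95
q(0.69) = 53.49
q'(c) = 3*c^2 - 2*c - 44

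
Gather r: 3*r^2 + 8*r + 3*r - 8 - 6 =3*r^2 + 11*r - 14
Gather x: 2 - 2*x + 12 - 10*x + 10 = 24 - 12*x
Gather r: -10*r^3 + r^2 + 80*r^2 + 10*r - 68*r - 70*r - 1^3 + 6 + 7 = -10*r^3 + 81*r^2 - 128*r + 12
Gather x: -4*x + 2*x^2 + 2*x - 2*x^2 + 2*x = 0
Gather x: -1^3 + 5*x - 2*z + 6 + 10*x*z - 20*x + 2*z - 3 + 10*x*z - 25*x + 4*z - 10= x*(20*z - 40) + 4*z - 8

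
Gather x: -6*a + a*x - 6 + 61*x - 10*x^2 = -6*a - 10*x^2 + x*(a + 61) - 6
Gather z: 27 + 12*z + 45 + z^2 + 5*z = z^2 + 17*z + 72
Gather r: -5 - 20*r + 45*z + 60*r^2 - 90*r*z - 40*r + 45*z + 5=60*r^2 + r*(-90*z - 60) + 90*z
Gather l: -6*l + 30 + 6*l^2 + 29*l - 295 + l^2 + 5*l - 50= 7*l^2 + 28*l - 315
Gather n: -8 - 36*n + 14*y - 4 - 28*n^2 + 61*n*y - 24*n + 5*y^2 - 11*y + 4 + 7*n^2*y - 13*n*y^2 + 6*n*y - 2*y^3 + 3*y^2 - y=n^2*(7*y - 28) + n*(-13*y^2 + 67*y - 60) - 2*y^3 + 8*y^2 + 2*y - 8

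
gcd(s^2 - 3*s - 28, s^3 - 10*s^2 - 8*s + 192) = s + 4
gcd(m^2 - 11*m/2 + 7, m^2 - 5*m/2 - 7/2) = m - 7/2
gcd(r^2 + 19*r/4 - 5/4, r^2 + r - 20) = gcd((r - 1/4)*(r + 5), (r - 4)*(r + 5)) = r + 5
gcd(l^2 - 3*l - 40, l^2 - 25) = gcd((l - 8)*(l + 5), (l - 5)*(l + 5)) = l + 5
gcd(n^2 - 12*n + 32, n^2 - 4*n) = n - 4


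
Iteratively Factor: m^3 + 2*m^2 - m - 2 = (m + 1)*(m^2 + m - 2) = (m - 1)*(m + 1)*(m + 2)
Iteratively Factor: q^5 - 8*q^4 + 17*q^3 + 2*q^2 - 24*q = (q - 3)*(q^4 - 5*q^3 + 2*q^2 + 8*q) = (q - 4)*(q - 3)*(q^3 - q^2 - 2*q) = q*(q - 4)*(q - 3)*(q^2 - q - 2) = q*(q - 4)*(q - 3)*(q + 1)*(q - 2)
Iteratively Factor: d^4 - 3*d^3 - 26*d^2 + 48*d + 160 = (d + 4)*(d^3 - 7*d^2 + 2*d + 40) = (d - 5)*(d + 4)*(d^2 - 2*d - 8) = (d - 5)*(d - 4)*(d + 4)*(d + 2)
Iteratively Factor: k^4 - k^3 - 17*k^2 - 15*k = (k - 5)*(k^3 + 4*k^2 + 3*k) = (k - 5)*(k + 3)*(k^2 + k) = k*(k - 5)*(k + 3)*(k + 1)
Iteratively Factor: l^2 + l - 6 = (l + 3)*(l - 2)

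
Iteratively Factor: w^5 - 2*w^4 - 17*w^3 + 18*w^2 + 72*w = (w + 3)*(w^4 - 5*w^3 - 2*w^2 + 24*w) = (w + 2)*(w + 3)*(w^3 - 7*w^2 + 12*w) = (w - 4)*(w + 2)*(w + 3)*(w^2 - 3*w) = (w - 4)*(w - 3)*(w + 2)*(w + 3)*(w)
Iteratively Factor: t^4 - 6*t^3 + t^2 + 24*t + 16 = (t - 4)*(t^3 - 2*t^2 - 7*t - 4) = (t - 4)^2*(t^2 + 2*t + 1) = (t - 4)^2*(t + 1)*(t + 1)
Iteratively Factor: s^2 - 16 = (s - 4)*(s + 4)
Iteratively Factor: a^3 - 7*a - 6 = (a + 1)*(a^2 - a - 6) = (a - 3)*(a + 1)*(a + 2)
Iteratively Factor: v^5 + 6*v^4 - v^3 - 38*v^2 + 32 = (v + 1)*(v^4 + 5*v^3 - 6*v^2 - 32*v + 32) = (v + 1)*(v + 4)*(v^3 + v^2 - 10*v + 8) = (v + 1)*(v + 4)^2*(v^2 - 3*v + 2) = (v - 1)*(v + 1)*(v + 4)^2*(v - 2)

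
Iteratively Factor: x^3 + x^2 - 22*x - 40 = (x + 2)*(x^2 - x - 20) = (x - 5)*(x + 2)*(x + 4)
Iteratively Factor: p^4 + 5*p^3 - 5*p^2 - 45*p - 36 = (p + 4)*(p^3 + p^2 - 9*p - 9) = (p + 1)*(p + 4)*(p^2 - 9) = (p - 3)*(p + 1)*(p + 4)*(p + 3)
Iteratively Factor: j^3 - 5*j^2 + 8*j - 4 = (j - 2)*(j^2 - 3*j + 2) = (j - 2)*(j - 1)*(j - 2)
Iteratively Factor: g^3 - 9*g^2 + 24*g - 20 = (g - 2)*(g^2 - 7*g + 10) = (g - 5)*(g - 2)*(g - 2)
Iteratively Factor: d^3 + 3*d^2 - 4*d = (d)*(d^2 + 3*d - 4) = d*(d - 1)*(d + 4)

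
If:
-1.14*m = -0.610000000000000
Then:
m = 0.54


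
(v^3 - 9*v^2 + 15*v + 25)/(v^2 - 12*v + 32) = (v^3 - 9*v^2 + 15*v + 25)/(v^2 - 12*v + 32)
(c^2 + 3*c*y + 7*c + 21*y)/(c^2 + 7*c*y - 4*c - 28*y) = (c^2 + 3*c*y + 7*c + 21*y)/(c^2 + 7*c*y - 4*c - 28*y)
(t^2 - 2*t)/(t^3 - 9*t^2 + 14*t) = 1/(t - 7)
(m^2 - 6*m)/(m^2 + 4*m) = (m - 6)/(m + 4)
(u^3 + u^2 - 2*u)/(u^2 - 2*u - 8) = u*(u - 1)/(u - 4)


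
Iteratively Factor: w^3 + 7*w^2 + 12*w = (w + 4)*(w^2 + 3*w) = (w + 3)*(w + 4)*(w)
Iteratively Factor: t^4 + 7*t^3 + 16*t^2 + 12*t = (t + 3)*(t^3 + 4*t^2 + 4*t) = t*(t + 3)*(t^2 + 4*t + 4) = t*(t + 2)*(t + 3)*(t + 2)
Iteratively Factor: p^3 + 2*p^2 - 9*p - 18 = (p - 3)*(p^2 + 5*p + 6) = (p - 3)*(p + 2)*(p + 3)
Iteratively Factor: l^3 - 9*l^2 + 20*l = (l)*(l^2 - 9*l + 20) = l*(l - 4)*(l - 5)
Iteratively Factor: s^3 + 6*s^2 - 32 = (s - 2)*(s^2 + 8*s + 16) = (s - 2)*(s + 4)*(s + 4)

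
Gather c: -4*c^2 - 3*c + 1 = -4*c^2 - 3*c + 1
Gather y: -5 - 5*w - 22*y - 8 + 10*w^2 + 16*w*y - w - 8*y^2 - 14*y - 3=10*w^2 - 6*w - 8*y^2 + y*(16*w - 36) - 16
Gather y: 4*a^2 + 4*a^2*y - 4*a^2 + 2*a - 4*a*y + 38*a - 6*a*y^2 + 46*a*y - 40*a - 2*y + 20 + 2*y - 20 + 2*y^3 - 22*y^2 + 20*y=2*y^3 + y^2*(-6*a - 22) + y*(4*a^2 + 42*a + 20)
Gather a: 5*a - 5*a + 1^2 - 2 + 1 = 0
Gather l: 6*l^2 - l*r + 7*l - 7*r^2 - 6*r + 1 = 6*l^2 + l*(7 - r) - 7*r^2 - 6*r + 1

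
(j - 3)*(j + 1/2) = j^2 - 5*j/2 - 3/2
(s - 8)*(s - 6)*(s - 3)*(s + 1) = s^4 - 16*s^3 + 73*s^2 - 54*s - 144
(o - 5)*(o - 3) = o^2 - 8*o + 15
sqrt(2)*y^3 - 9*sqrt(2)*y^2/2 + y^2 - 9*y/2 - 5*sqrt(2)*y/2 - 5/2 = (y - 5)*(y + sqrt(2)/2)*(sqrt(2)*y + sqrt(2)/2)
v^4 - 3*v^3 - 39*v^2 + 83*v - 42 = (v - 7)*(v - 1)^2*(v + 6)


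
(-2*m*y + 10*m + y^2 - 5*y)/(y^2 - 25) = (-2*m + y)/(y + 5)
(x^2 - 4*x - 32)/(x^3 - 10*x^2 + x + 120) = (x + 4)/(x^2 - 2*x - 15)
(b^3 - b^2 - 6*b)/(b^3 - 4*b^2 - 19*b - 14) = b*(b - 3)/(b^2 - 6*b - 7)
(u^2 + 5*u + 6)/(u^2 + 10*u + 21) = (u + 2)/(u + 7)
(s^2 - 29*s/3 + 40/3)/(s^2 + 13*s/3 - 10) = (s - 8)/(s + 6)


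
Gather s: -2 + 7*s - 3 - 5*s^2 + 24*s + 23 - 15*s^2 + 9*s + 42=-20*s^2 + 40*s + 60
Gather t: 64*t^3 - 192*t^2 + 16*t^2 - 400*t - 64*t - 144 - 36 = 64*t^3 - 176*t^2 - 464*t - 180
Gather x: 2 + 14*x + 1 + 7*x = 21*x + 3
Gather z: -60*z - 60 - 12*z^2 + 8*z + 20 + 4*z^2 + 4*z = -8*z^2 - 48*z - 40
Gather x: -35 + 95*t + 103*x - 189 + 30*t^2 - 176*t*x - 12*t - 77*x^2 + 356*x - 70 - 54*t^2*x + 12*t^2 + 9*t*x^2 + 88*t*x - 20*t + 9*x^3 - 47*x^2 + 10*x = 42*t^2 + 63*t + 9*x^3 + x^2*(9*t - 124) + x*(-54*t^2 - 88*t + 469) - 294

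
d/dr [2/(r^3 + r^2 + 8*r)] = 2*(-3*r^2 - 2*r - 8)/(r^2*(r^2 + r + 8)^2)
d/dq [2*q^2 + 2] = 4*q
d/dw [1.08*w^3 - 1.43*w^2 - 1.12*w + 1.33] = 3.24*w^2 - 2.86*w - 1.12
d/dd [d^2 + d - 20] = 2*d + 1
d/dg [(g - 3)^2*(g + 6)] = 3*g^2 - 27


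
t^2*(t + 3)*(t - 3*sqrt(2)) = t^4 - 3*sqrt(2)*t^3 + 3*t^3 - 9*sqrt(2)*t^2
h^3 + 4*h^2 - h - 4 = (h - 1)*(h + 1)*(h + 4)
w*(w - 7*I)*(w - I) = w^3 - 8*I*w^2 - 7*w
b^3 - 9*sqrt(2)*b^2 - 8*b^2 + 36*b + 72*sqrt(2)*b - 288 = (b - 8)*(b - 6*sqrt(2))*(b - 3*sqrt(2))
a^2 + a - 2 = (a - 1)*(a + 2)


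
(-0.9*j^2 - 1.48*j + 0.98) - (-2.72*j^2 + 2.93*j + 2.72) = 1.82*j^2 - 4.41*j - 1.74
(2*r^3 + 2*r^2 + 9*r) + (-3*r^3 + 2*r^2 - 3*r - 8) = -r^3 + 4*r^2 + 6*r - 8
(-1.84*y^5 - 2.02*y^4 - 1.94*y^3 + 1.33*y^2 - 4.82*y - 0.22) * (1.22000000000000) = -2.2448*y^5 - 2.4644*y^4 - 2.3668*y^3 + 1.6226*y^2 - 5.8804*y - 0.2684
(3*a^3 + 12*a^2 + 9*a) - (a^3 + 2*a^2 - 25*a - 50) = 2*a^3 + 10*a^2 + 34*a + 50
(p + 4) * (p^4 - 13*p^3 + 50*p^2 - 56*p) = p^5 - 9*p^4 - 2*p^3 + 144*p^2 - 224*p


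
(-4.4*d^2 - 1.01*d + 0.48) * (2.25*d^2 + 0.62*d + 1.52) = -9.9*d^4 - 5.0005*d^3 - 6.2342*d^2 - 1.2376*d + 0.7296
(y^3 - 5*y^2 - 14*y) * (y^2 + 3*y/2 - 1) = y^5 - 7*y^4/2 - 45*y^3/2 - 16*y^2 + 14*y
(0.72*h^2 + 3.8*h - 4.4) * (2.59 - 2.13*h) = -1.5336*h^3 - 6.2292*h^2 + 19.214*h - 11.396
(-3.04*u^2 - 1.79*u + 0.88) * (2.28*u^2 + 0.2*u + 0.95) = -6.9312*u^4 - 4.6892*u^3 - 1.2396*u^2 - 1.5245*u + 0.836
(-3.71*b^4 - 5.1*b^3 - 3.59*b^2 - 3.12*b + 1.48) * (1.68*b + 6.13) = -6.2328*b^5 - 31.3103*b^4 - 37.2942*b^3 - 27.2483*b^2 - 16.6392*b + 9.0724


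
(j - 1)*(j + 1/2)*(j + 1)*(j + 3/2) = j^4 + 2*j^3 - j^2/4 - 2*j - 3/4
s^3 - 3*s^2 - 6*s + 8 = (s - 4)*(s - 1)*(s + 2)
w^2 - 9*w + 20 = (w - 5)*(w - 4)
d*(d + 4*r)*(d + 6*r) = d^3 + 10*d^2*r + 24*d*r^2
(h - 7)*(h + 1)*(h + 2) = h^3 - 4*h^2 - 19*h - 14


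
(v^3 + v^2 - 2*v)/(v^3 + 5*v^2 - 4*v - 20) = v*(v - 1)/(v^2 + 3*v - 10)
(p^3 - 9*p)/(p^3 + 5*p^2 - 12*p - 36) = p*(p + 3)/(p^2 + 8*p + 12)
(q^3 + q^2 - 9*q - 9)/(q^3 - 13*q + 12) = (q^2 + 4*q + 3)/(q^2 + 3*q - 4)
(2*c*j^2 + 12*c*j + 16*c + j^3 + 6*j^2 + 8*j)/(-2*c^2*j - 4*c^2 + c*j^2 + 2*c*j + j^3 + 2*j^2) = (-j - 4)/(c - j)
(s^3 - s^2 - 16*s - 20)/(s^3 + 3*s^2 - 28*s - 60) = (s + 2)/(s + 6)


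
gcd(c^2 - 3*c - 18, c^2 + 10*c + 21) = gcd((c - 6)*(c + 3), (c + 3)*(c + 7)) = c + 3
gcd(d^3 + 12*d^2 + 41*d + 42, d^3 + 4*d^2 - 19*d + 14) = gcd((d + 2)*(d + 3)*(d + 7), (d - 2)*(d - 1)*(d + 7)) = d + 7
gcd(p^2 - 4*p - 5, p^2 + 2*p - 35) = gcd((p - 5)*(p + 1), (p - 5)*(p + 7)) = p - 5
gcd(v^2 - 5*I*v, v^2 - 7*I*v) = v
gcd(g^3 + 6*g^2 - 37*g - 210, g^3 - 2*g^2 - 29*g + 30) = g^2 - g - 30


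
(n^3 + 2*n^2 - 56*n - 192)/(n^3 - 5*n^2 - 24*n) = (n^2 + 10*n + 24)/(n*(n + 3))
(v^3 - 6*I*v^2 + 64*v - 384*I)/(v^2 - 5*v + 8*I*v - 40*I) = (v^2 - 14*I*v - 48)/(v - 5)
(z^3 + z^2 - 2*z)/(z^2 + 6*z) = (z^2 + z - 2)/(z + 6)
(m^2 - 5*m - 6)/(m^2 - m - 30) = (m + 1)/(m + 5)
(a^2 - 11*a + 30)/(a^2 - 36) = (a - 5)/(a + 6)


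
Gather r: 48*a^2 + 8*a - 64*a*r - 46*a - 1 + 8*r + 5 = 48*a^2 - 38*a + r*(8 - 64*a) + 4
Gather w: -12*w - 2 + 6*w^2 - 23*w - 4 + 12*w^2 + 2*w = 18*w^2 - 33*w - 6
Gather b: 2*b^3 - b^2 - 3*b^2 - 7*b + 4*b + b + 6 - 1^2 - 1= 2*b^3 - 4*b^2 - 2*b + 4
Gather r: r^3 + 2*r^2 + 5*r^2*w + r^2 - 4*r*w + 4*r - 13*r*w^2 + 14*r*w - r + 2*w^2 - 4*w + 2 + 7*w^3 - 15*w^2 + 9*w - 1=r^3 + r^2*(5*w + 3) + r*(-13*w^2 + 10*w + 3) + 7*w^3 - 13*w^2 + 5*w + 1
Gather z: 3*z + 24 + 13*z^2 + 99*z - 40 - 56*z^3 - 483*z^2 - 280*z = -56*z^3 - 470*z^2 - 178*z - 16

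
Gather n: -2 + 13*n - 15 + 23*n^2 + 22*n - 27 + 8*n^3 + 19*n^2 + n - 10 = 8*n^3 + 42*n^2 + 36*n - 54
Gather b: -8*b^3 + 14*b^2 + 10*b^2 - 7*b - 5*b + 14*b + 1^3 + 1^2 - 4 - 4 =-8*b^3 + 24*b^2 + 2*b - 6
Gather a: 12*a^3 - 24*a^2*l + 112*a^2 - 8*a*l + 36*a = 12*a^3 + a^2*(112 - 24*l) + a*(36 - 8*l)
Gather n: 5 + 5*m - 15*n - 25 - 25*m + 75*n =-20*m + 60*n - 20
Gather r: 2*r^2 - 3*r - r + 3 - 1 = 2*r^2 - 4*r + 2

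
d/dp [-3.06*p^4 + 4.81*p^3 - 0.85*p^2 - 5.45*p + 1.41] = -12.24*p^3 + 14.43*p^2 - 1.7*p - 5.45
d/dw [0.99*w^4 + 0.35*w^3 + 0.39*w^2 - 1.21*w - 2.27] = 3.96*w^3 + 1.05*w^2 + 0.78*w - 1.21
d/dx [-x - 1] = -1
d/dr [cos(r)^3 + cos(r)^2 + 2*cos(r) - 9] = (3*sin(r)^2 - 2*cos(r) - 5)*sin(r)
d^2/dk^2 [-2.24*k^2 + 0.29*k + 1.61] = -4.48000000000000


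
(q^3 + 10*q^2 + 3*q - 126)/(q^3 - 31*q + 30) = (q^2 + 4*q - 21)/(q^2 - 6*q + 5)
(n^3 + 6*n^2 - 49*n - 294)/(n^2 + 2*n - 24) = (n^2 - 49)/(n - 4)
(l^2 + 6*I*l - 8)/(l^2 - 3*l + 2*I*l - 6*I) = (l + 4*I)/(l - 3)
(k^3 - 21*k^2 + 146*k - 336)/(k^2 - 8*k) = k - 13 + 42/k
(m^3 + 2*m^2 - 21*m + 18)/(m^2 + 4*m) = (m^3 + 2*m^2 - 21*m + 18)/(m*(m + 4))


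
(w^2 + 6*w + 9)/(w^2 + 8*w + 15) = (w + 3)/(w + 5)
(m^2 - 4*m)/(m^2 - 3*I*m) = (m - 4)/(m - 3*I)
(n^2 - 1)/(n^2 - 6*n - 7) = (n - 1)/(n - 7)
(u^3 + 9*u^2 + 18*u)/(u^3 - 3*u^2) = (u^2 + 9*u + 18)/(u*(u - 3))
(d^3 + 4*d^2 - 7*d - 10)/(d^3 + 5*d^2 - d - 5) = (d - 2)/(d - 1)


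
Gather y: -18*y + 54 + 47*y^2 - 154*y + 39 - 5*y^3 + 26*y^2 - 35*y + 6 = -5*y^3 + 73*y^2 - 207*y + 99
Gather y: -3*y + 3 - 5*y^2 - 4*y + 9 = -5*y^2 - 7*y + 12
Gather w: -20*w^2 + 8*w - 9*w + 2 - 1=-20*w^2 - w + 1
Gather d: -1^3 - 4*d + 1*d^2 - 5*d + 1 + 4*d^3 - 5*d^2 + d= 4*d^3 - 4*d^2 - 8*d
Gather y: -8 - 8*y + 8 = -8*y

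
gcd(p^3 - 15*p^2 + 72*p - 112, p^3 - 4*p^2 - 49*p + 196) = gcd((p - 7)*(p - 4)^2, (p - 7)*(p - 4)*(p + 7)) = p^2 - 11*p + 28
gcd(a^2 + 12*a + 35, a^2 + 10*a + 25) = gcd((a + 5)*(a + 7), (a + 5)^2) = a + 5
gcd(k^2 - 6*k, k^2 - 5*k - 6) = k - 6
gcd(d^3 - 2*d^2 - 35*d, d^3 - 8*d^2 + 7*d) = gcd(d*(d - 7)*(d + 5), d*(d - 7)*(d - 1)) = d^2 - 7*d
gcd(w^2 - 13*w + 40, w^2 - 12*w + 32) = w - 8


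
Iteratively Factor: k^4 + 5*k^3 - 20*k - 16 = (k - 2)*(k^3 + 7*k^2 + 14*k + 8) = (k - 2)*(k + 4)*(k^2 + 3*k + 2) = (k - 2)*(k + 1)*(k + 4)*(k + 2)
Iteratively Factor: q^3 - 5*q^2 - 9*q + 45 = (q + 3)*(q^2 - 8*q + 15) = (q - 3)*(q + 3)*(q - 5)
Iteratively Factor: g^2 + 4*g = (g + 4)*(g)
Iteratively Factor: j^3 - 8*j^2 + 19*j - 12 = (j - 1)*(j^2 - 7*j + 12) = (j - 4)*(j - 1)*(j - 3)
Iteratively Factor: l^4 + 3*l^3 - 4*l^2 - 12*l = (l)*(l^3 + 3*l^2 - 4*l - 12) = l*(l + 3)*(l^2 - 4) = l*(l + 2)*(l + 3)*(l - 2)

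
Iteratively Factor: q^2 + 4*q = (q)*(q + 4)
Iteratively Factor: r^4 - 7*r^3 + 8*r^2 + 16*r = (r - 4)*(r^3 - 3*r^2 - 4*r) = r*(r - 4)*(r^2 - 3*r - 4) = r*(r - 4)^2*(r + 1)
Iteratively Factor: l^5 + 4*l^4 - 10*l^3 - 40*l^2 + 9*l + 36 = (l + 1)*(l^4 + 3*l^3 - 13*l^2 - 27*l + 36) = (l - 3)*(l + 1)*(l^3 + 6*l^2 + 5*l - 12) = (l - 3)*(l - 1)*(l + 1)*(l^2 + 7*l + 12) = (l - 3)*(l - 1)*(l + 1)*(l + 4)*(l + 3)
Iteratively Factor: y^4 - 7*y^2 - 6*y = (y)*(y^3 - 7*y - 6) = y*(y + 1)*(y^2 - y - 6) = y*(y - 3)*(y + 1)*(y + 2)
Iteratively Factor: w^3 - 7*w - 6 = (w + 1)*(w^2 - w - 6) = (w + 1)*(w + 2)*(w - 3)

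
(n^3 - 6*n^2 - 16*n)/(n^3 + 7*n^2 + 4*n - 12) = n*(n - 8)/(n^2 + 5*n - 6)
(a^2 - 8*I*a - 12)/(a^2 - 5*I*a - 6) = (a - 6*I)/(a - 3*I)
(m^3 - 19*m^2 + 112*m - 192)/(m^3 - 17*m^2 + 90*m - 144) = (m - 8)/(m - 6)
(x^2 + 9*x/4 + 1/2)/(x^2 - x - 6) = (x + 1/4)/(x - 3)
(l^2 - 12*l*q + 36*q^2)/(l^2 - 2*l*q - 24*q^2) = (l - 6*q)/(l + 4*q)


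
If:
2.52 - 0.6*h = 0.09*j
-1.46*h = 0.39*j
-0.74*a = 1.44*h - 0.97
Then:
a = -17.33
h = 9.58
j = -35.86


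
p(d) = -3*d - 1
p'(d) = -3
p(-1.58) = 3.74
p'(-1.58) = -3.00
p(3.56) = -11.68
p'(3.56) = -3.00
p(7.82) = -24.46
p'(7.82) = -3.00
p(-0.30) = -0.10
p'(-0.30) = -3.00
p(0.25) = -1.75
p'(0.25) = -3.00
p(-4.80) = 13.40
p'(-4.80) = -3.00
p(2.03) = -7.09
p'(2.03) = -3.00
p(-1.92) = 4.76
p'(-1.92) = -3.00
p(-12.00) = 35.00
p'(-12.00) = -3.00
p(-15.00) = 44.00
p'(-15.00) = -3.00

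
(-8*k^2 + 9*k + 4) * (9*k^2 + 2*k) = -72*k^4 + 65*k^3 + 54*k^2 + 8*k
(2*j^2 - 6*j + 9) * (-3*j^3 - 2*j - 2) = -6*j^5 + 18*j^4 - 31*j^3 + 8*j^2 - 6*j - 18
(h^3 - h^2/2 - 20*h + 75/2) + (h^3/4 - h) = 5*h^3/4 - h^2/2 - 21*h + 75/2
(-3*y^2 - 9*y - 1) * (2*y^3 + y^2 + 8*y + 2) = -6*y^5 - 21*y^4 - 35*y^3 - 79*y^2 - 26*y - 2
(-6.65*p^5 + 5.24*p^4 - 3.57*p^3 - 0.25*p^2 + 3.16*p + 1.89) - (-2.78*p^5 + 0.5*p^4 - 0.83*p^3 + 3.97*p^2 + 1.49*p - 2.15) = -3.87*p^5 + 4.74*p^4 - 2.74*p^3 - 4.22*p^2 + 1.67*p + 4.04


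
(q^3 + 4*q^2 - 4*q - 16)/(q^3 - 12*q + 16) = (q + 2)/(q - 2)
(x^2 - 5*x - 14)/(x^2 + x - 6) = (x^2 - 5*x - 14)/(x^2 + x - 6)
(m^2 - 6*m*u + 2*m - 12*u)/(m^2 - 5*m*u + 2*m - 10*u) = (-m + 6*u)/(-m + 5*u)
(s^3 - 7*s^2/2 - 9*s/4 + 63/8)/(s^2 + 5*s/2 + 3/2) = (s^2 - 5*s + 21/4)/(s + 1)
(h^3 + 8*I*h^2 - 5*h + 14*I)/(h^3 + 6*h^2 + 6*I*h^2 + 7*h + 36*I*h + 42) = (h + 2*I)/(h + 6)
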